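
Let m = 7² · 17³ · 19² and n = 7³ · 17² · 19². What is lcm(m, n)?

max exponent per prime: 7³ · 17³ · 19² = 608342399

608342399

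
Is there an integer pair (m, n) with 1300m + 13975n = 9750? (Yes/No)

By Bézout, 1300m + 13975n = 9750 has integer solutions iff gcd(1300, 13975) | 9750.
Euclid: 13975 = 10·1300 + 975; 1300 = 1·975 + 325; 975 = 3·325 + 0. gcd = 325; 9750 mod 325 = 0. Yes.

Yes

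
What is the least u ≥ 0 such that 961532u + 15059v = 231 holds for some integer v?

gcd(961532, 15059) = 11 (Euclid: 961532 = 63·15059 + 12815; 15059 = 1·12815 + 2244; 12815 = 5·2244 + 1595; 2244 = 1·1595 + 649; 1595 = 2·649 + 297; 649 = 2·297 + 55; 297 = 5·55 + 22; 55 = 2·22 + 11; 22 = 2·11 + 0), and 11 | 231.
Extended Euclid: 961532·(-557) + 15059·(35565) = 11. Scale by 21: u₀ = -11697.
General solution u = u₀ + 1369t; reducing mod 1369 gives u = 624 (and v = -39843).

624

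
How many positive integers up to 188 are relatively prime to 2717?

Prime factors of 2717: 11, 13, 19. Count integers ≤ 188 divisible by none of them.
By inclusion–exclusion: 188 − ⌊188/11⌋ − ⌊188/13⌋ − ⌊188/19⌋ + ⌊188/143⌋ + ⌊188/209⌋ + ⌊188/247⌋ − ⌊188/2717⌋ = 149.

149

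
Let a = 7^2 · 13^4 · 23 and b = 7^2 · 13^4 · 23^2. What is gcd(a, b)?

32188247

min exponent per shared prime: 7^2 · 13^4 · 23 = 32188247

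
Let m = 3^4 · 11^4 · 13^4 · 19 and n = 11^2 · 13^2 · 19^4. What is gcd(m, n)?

min exponent per shared prime: 11^2 · 13^2 · 19 = 388531

388531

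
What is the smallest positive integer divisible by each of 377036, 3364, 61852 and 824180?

377036 = 2² · 11² · 19 · 41; 3364 = 2² · 29²; 61852 = 2² · 7 · 47²; 824180 = 2² · 5 · 7² · 29²
lcm takes max exponent of each prime: 2² · 5 · 7² · 11² · 19 · 29² · 41 · 47² = 171609219207580

171609219207580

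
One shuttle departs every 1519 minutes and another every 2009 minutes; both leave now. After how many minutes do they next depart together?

1519 = 7² · 31; 2009 = 7² · 41
max exponents: 7² · 31 · 41 = 62279

62279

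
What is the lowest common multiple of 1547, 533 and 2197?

lcm(1547, 533) = 1547·533/gcd = 824551/13 = 63427
lcm(63427, 2197) = 63427·2197/gcd = 139349119/13 = 10719163

10719163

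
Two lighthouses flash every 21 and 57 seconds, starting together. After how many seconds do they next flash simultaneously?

399

21 = 3 · 7; 57 = 3 · 19
max exponents: 3 · 7 · 19 = 399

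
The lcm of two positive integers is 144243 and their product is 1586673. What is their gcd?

11

gcd·lcm = product, so gcd = 1586673/144243 = 11.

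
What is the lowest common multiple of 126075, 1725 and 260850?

lcm(126075, 1725) = 126075·1725/gcd = 217479375/75 = 2899725
lcm(2899725, 260850) = 2899725·260850/gcd = 756393266250/75 = 10085243550

10085243550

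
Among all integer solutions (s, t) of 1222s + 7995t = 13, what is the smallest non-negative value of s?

229

gcd(1222, 7995) = 13 (Euclid: 7995 = 6·1222 + 663; 1222 = 1·663 + 559; 663 = 1·559 + 104; 559 = 5·104 + 39; 104 = 2·39 + 26; 39 = 1·26 + 13; 26 = 2·13 + 0), and 13 | 13.
Extended Euclid: 1222·(229) + 7995·(-35) = 13. Scale by 1: s₀ = 229.
General solution s = s₀ + 615k; reducing mod 615 gives s = 229 (and t = -35).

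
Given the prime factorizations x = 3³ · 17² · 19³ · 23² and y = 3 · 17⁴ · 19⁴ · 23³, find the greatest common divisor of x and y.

min exponent per shared prime: 3 · 17² · 19³ · 23² = 3145832337

3145832337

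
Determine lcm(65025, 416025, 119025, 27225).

7695880481025

65025 = 3² · 5² · 17²; 416025 = 3² · 5² · 43²; 119025 = 3² · 5² · 23²; 27225 = 3² · 5² · 11²
lcm takes max exponent of each prime: 3² · 5² · 11² · 17² · 23² · 43² = 7695880481025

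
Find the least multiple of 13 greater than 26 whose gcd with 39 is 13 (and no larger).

Multiples of 13 above 26: 13·3, 13·4, … . Need the cofactor coprime to 39/13 = 3.
Checking s = 3, 4, … the first with gcd(s, 3) = 1 is s = 4, giving 52.

52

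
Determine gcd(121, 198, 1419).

11

gcd(121, 198): 198 = 1·121 + 77; 121 = 1·77 + 44; 77 = 1·44 + 33; 44 = 1·33 + 11; 33 = 3·11 + 0 → 11
gcd(11, 1419): 1419 = 129·11 + 0 → 11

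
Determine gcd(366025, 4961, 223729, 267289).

gcd(366025, 4961): 366025 = 73·4961 + 3872; 4961 = 1·3872 + 1089; 3872 = 3·1089 + 605; 1089 = 1·605 + 484; 605 = 1·484 + 121; 484 = 4·121 + 0 → 121
gcd(121, 223729): 223729 = 1849·121 + 0 → 121
gcd(121, 267289): 267289 = 2209·121 + 0 → 121

121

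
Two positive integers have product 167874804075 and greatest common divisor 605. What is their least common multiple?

277479015

Since gcd(u,v)·lcm(u,v) = uv, lcm = 167874804075/605 = 277479015.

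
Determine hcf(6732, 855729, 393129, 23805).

6732 = 2² · 3² · 11 · 17; 855729 = 3² · 7 · 17² · 47; 393129 = 3² · 11² · 19²; 23805 = 3² · 5 · 23²
gcd takes min exponent of each prime: 3² = 9

9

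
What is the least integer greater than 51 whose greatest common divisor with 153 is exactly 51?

Multiples of 51 above 51: 51·2, 51·3, … . Need the cofactor coprime to 153/51 = 3.
Checking s = 2, 3, … the first with gcd(s, 3) = 1 is s = 2, giving 102.

102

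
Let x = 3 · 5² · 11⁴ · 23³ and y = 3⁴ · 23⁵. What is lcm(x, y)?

max exponent per prime: 3⁴ · 5² · 11⁴ · 23⁵ = 190824858172575

190824858172575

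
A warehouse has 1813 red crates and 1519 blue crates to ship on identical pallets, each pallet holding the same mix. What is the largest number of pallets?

1813 = 7² · 37
1519 = 7² · 31
Common: 7² = 49

49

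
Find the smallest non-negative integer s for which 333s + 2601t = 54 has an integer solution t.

Euclid: 2601 = 7·333 + 270; 333 = 1·270 + 63; 270 = 4·63 + 18; 63 = 3·18 + 9; 18 = 2·9 + 0 → gcd = 9; 54 = 9·6.
Back-substitution yields 333·(125) + 2601·(-16) = 9, so one solution is s = 125·6 = 750, t = -16·6 = -96.
Solutions in s differ by 2601/9 = 289; the one in [0, 289) is 750 mod 289 = 172.

172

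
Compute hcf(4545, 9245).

5

Euclid: 9245 = 2·4545 + 155; 4545 = 29·155 + 50; 155 = 3·50 + 5; 50 = 10·5 + 0. Last nonzero remainder: 5.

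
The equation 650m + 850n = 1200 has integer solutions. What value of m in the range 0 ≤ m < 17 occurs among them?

11

Euclid: 850 = 1·650 + 200; 650 = 3·200 + 50; 200 = 4·50 + 0 → gcd = 50; 1200 = 50·24.
Back-substitution yields 650·(4) + 850·(-3) = 50, so one solution is m = 4·24 = 96, n = -3·24 = -72.
Solutions in m differ by 850/50 = 17; the one in [0, 17) is 96 mod 17 = 11.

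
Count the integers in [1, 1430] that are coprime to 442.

621

Prime factors of 442: 2, 13, 17. Count integers ≤ 1430 divisible by none of them.
By inclusion–exclusion: 1430 − ⌊1430/2⌋ − ⌊1430/13⌋ − ⌊1430/17⌋ + ⌊1430/26⌋ + ⌊1430/34⌋ + ⌊1430/221⌋ − ⌊1430/442⌋ = 621.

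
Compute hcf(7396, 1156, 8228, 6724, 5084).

4

7396 = 2² · 43²; 1156 = 2² · 17²; 8228 = 2² · 11² · 17; 6724 = 2² · 41²; 5084 = 2² · 31 · 41
gcd takes min exponent of each prime: 2² = 4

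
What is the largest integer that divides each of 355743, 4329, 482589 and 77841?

9

gcd(355743, 4329): 355743 = 82·4329 + 765; 4329 = 5·765 + 504; 765 = 1·504 + 261; 504 = 1·261 + 243; 261 = 1·243 + 18; 243 = 13·18 + 9; 18 = 2·9 + 0 → 9
gcd(9, 482589): 482589 = 53621·9 + 0 → 9
gcd(9, 77841): 77841 = 8649·9 + 0 → 9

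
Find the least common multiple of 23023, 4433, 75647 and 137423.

508877369

23023 = 7 · 11 · 13 · 23; 4433 = 11 · 13 · 31; 75647 = 11 · 13 · 23²; 137423 = 11 · 13 · 31²
lcm takes max exponent of each prime: 7 · 11 · 13 · 23² · 31² = 508877369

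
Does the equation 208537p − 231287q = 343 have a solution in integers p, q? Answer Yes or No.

Yes

gcd(208537, 231287): 231287 = 1·208537 + 22750; 208537 = 9·22750 + 3787; 22750 = 6·3787 + 28; 3787 = 135·28 + 7; 28 = 4·7 + 0 → 7
7 divides 343, so a solution exists.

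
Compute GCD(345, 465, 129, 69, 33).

345 = 3 · 5 · 23; 465 = 3 · 5 · 31; 129 = 3 · 43; 69 = 3 · 23; 33 = 3 · 11
gcd takes min exponent of each prime: 3 = 3

3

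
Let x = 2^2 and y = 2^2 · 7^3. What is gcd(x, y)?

min exponent per shared prime: 2^2 = 4

4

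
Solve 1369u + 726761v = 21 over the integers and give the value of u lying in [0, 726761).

371609

Reduce mod 726761: 1369u ≡ 21 (mod 726761). With g = gcd(1369, 726761) = 1 dividing 21, divide through: 1369u ≡ 21 (mod 726761).
Since gcd(1369, 726761) = 1, u ≡ 21·(1369)⁻¹ ≡ 371609 (mod 726761). Smallest non-negative: 371609.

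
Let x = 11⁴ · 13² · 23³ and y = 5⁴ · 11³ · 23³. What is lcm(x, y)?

max exponent per prime: 5⁴ · 11⁴ · 13² · 23³ = 18815725589375

18815725589375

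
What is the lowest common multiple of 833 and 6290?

308210

833 = 7² · 17; 6290 = 2 · 5 · 17 · 37
max exponents: 2 · 5 · 7² · 17 · 37 = 308210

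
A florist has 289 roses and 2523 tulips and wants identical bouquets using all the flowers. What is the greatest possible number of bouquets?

1

289 = 17²
2523 = 3 · 29²
Common: 1 = 1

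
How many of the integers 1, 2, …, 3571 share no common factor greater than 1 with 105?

105 = 3·5·7. Inclusion–exclusion on these primes:
3571 − ⌊3571/3⌋ − ⌊3571/5⌋ − ⌊3571/7⌋ + ⌊3571/15⌋ + ⌊3571/21⌋ + ⌊3571/35⌋ − ⌊3571/105⌋ = 1633

1633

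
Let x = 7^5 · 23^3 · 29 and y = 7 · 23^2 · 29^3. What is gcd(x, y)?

min exponent per shared prime: 7 · 23^2 · 29 = 107387

107387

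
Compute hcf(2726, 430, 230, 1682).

2

gcd(2726, 430): 2726 = 6·430 + 146; 430 = 2·146 + 138; 146 = 1·138 + 8; 138 = 17·8 + 2; 8 = 4·2 + 0 → 2
gcd(2, 230): 230 = 115·2 + 0 → 2
gcd(2, 1682): 1682 = 841·2 + 0 → 2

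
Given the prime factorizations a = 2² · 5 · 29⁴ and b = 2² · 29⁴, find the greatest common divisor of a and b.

min exponent per shared prime: 2² · 29⁴ = 2829124

2829124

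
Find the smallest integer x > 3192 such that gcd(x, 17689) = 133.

3325

Multiples of 133 above 3192: 133·25, 133·26, … . Need the cofactor coprime to 17689/133 = 133.
Checking s = 25, 26, … the first with gcd(s, 133) = 1 is s = 25, giving 3325.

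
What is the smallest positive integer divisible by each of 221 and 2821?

221 = 13 · 17; 2821 = 7 · 13 · 31
max exponents: 7 · 13 · 17 · 31 = 47957

47957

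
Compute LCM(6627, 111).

gcd first: 6627 = 59·111 + 78; 111 = 1·78 + 33; 78 = 2·33 + 12; 33 = 2·12 + 9; 12 = 1·9 + 3; 9 = 3·3 + 0 → gcd = 3
lcm = 6627·111/gcd = 735597/3 = 245199

245199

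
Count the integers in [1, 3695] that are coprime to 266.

266 = 2·7·19. Inclusion–exclusion on these primes:
3695 − ⌊3695/2⌋ − ⌊3695/7⌋ − ⌊3695/19⌋ + ⌊3695/14⌋ + ⌊3695/38⌋ + ⌊3695/133⌋ − ⌊3695/266⌋ = 1501

1501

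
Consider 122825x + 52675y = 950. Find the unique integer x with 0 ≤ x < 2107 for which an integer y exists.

Euclid: 122825 = 2·52675 + 17475; 52675 = 3·17475 + 250; 17475 = 69·250 + 225; 250 = 1·225 + 25; 225 = 9·25 + 0 → gcd = 25; 950 = 25·38.
Back-substitution yields 122825·(-211) + 52675·(492) = 25, so one solution is x = -211·38 = -8018, y = 492·38 = 18696.
Solutions in x differ by 52675/25 = 2107; the one in [0, 2107) is -8018 mod 2107 = 410.

410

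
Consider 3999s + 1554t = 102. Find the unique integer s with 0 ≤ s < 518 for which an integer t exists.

Reduce mod 1554: 3999s ≡ 102 (mod 1554). With g = gcd(3999, 1554) = 3 dividing 102, divide through: 1333s ≡ 34 (mod 518).
Since gcd(1333, 518) = 1, s ≡ 34·(1333)⁻¹ ≡ 478 (mod 518). Smallest non-negative: 478.

478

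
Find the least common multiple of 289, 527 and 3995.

2105365

lcm(289, 527) = 289·527/gcd = 152303/17 = 8959
lcm(8959, 3995) = 8959·3995/gcd = 35791205/17 = 2105365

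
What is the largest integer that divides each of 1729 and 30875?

Euclid: 30875 = 17·1729 + 1482; 1729 = 1·1482 + 247; 1482 = 6·247 + 0. Last nonzero remainder: 247.

247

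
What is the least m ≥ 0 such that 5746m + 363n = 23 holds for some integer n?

gcd(5746, 363) = 1 (Euclid: 5746 = 15·363 + 301; 363 = 1·301 + 62; 301 = 4·62 + 53; 62 = 1·53 + 9; 53 = 5·9 + 8; 9 = 1·8 + 1; 8 = 8·1 + 0), and 1 | 23.
Extended Euclid: 5746·(-41) + 363·(649) = 1. Scale by 23: m₀ = -943.
General solution m = m₀ + 363t; reducing mod 363 gives m = 146 (and n = -2311).

146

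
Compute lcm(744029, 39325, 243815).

744029 = 11³ · 13 · 43; 39325 = 5² · 11² · 13; 243815 = 5 · 11² · 13 · 31
lcm takes max exponent of each prime: 5² · 11³ · 13 · 31 · 43 = 576622475

576622475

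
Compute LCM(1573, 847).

11011

gcd first: 1573 = 1·847 + 726; 847 = 1·726 + 121; 726 = 6·121 + 0 → gcd = 121
lcm = 1573·847/gcd = 1332331/121 = 11011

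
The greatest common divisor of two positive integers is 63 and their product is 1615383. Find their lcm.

25641

gcd·lcm = product, so lcm = 1615383/63 = 25641.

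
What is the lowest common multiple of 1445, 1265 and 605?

4021435

1445 = 5 · 17²; 1265 = 5 · 11 · 23; 605 = 5 · 11²
lcm takes max exponent of each prime: 5 · 11² · 17² · 23 = 4021435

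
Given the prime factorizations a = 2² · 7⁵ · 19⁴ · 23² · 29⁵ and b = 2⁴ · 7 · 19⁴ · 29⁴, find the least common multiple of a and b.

380250897748705641392

max exponent per prime: 2⁴ · 7⁵ · 19⁴ · 23² · 29⁵ = 380250897748705641392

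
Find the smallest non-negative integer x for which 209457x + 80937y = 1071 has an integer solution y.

313

Reduce mod 80937: 209457x ≡ 1071 (mod 80937). With g = gcd(209457, 80937) = 153 dividing 1071, divide through: 1369x ≡ 7 (mod 529).
Since gcd(1369, 529) = 1, x ≡ 7·(1369)⁻¹ ≡ 313 (mod 529). Smallest non-negative: 313.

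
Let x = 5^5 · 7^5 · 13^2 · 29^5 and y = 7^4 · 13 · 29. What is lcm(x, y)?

182060996656459375

max exponent per prime: 5^5 · 7^5 · 13^2 · 29^5 = 182060996656459375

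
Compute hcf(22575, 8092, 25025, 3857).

gcd(22575, 8092): 22575 = 2·8092 + 6391; 8092 = 1·6391 + 1701; 6391 = 3·1701 + 1288; 1701 = 1·1288 + 413; 1288 = 3·413 + 49; 413 = 8·49 + 21; 49 = 2·21 + 7; 21 = 3·7 + 0 → 7
gcd(7, 25025): 25025 = 3575·7 + 0 → 7
gcd(7, 3857): 3857 = 551·7 + 0 → 7

7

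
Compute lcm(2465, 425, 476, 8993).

lcm(2465, 425) = 2465·425/gcd = 1047625/85 = 12325
lcm(12325, 476) = 12325·476/gcd = 5866700/17 = 345100
lcm(345100, 8993) = 345100·8993/gcd = 3103484300/17 = 182557900

182557900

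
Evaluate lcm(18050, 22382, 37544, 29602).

18050 = 2 · 5² · 19²; 22382 = 2 · 19² · 31; 37544 = 2³ · 13 · 19²; 29602 = 2 · 19² · 41
lcm takes max exponent of each prime: 2³ · 5² · 13 · 19² · 31 · 41 = 1192960600

1192960600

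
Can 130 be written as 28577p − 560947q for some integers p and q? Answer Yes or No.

gcd(28577, 560947): 560947 = 19·28577 + 17984; 28577 = 1·17984 + 10593; 17984 = 1·10593 + 7391; 10593 = 1·7391 + 3202; 7391 = 2·3202 + 987; 3202 = 3·987 + 241; 987 = 4·241 + 23; 241 = 10·23 + 11; 23 = 2·11 + 1; 11 = 11·1 + 0 → 1
1 divides 130, so a solution exists.

Yes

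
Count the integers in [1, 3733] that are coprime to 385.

2327

Prime factors of 385: 5, 7, 11. Count integers ≤ 3733 divisible by none of them.
By inclusion–exclusion: 3733 − ⌊3733/5⌋ − ⌊3733/7⌋ − ⌊3733/11⌋ + ⌊3733/35⌋ + ⌊3733/55⌋ + ⌊3733/77⌋ − ⌊3733/385⌋ = 2327.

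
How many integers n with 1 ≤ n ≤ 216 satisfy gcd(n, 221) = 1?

Prime factors of 221: 13, 17. Count integers ≤ 216 divisible by none of them.
By inclusion–exclusion: 216 − ⌊216/13⌋ − ⌊216/17⌋ + ⌊216/221⌋ = 188.

188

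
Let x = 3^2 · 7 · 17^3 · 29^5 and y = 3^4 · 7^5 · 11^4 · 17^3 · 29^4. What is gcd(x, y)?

min exponent per shared prime: 3^2 · 7 · 17^3 · 29^4 = 218916907839

218916907839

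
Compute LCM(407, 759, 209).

407 = 11 · 37; 759 = 3 · 11 · 23; 209 = 11 · 19
lcm takes max exponent of each prime: 3 · 11 · 19 · 23 · 37 = 533577

533577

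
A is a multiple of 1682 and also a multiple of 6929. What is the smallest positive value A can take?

11654578

1682 = 2 · 29²; 6929 = 13² · 41
max exponents: 2 · 13² · 29² · 41 = 11654578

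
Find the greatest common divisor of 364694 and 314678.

Euclid: 364694 = 1·314678 + 50016; 314678 = 6·50016 + 14582; 50016 = 3·14582 + 6270; 14582 = 2·6270 + 2042; 6270 = 3·2042 + 144; 2042 = 14·144 + 26; 144 = 5·26 + 14; 26 = 1·14 + 12; 14 = 1·12 + 2; 12 = 6·2 + 0. Last nonzero remainder: 2.

2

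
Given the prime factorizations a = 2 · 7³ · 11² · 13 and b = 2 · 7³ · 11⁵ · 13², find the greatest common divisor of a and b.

min exponent per shared prime: 2 · 7³ · 11² · 13 = 1079078

1079078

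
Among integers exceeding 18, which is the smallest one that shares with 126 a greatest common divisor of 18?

gcd(t, 126) = 18 forces 18 | t; write t = 18s. Then gcd(18s, 18·7) = 18·gcd(s, 7), so need gcd(s, 7) = 1.
18s > 18 gives s ≥ 2. The least s ≥ 2 coprime to 7 is 2, so t = 18·2 = 36.

36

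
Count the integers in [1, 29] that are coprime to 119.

24

119 = 7·17. Inclusion–exclusion on these primes:
29 − ⌊29/7⌋ − ⌊29/17⌋ + ⌊29/119⌋ = 24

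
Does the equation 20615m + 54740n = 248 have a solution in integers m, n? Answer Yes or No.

No

gcd(20615, 54740): 54740 = 2·20615 + 13510; 20615 = 1·13510 + 7105; 13510 = 1·7105 + 6405; 7105 = 1·6405 + 700; 6405 = 9·700 + 105; 700 = 6·105 + 70; 105 = 1·70 + 35; 70 = 2·35 + 0 → 35
35 does not divide 248, so a solution does not exist.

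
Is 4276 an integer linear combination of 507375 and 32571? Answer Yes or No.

No

gcd(507375, 32571): 507375 = 15·32571 + 18810; 32571 = 1·18810 + 13761; 18810 = 1·13761 + 5049; 13761 = 2·5049 + 3663; 5049 = 1·3663 + 1386; 3663 = 2·1386 + 891; 1386 = 1·891 + 495; 891 = 1·495 + 396; 495 = 1·396 + 99; 396 = 4·99 + 0 → 99
99 does not divide 4276, so a solution does not exist.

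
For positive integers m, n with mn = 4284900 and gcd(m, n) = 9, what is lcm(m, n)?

For any two positive integers, gcd × lcm equals their product. Hence lcm = 4284900 / 9 = 476100.

476100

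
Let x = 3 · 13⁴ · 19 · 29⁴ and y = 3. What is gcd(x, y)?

3

min exponent per shared prime: 3 = 3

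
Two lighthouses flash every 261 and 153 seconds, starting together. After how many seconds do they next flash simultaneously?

4437

gcd first: 261 = 1·153 + 108; 153 = 1·108 + 45; 108 = 2·45 + 18; 45 = 2·18 + 9; 18 = 2·9 + 0 → gcd = 9
lcm = 261·153/gcd = 39933/9 = 4437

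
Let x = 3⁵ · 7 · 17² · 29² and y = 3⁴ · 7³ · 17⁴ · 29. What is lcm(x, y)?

max exponent per prime: 3⁵ · 7³ · 17⁴ · 29² = 5854530528189

5854530528189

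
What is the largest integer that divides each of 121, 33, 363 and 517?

gcd(121, 33): 121 = 3·33 + 22; 33 = 1·22 + 11; 22 = 2·11 + 0 → 11
gcd(11, 363): 363 = 33·11 + 0 → 11
gcd(11, 517): 517 = 47·11 + 0 → 11

11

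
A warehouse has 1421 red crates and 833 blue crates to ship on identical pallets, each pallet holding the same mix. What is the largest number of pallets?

1421 = 7² · 29
833 = 7² · 17
Common: 7² = 49

49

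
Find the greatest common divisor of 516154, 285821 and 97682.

516154 = 2 · 17² · 19 · 47; 285821 = 17² · 23 · 43; 97682 = 2 · 13² · 17²
gcd takes min exponent of each prime: 17² = 289

289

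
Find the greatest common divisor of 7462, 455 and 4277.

7462 = 2 · 7 · 13 · 41; 455 = 5 · 7 · 13; 4277 = 7 · 13 · 47
gcd takes min exponent of each prime: 7 · 13 = 91

91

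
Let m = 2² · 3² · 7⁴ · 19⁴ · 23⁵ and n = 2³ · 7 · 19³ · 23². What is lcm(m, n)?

max exponent per prime: 2³ · 3² · 7⁴ · 19⁴ · 23⁵ = 145003418301837816

145003418301837816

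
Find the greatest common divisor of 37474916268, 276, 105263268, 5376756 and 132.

12

37474916268 = 2² · 3 · 29² · 41² · 47²; 276 = 2² · 3 · 23; 105263268 = 2² · 3 · 11 · 19² · 47²; 5376756 = 2² · 3 · 7 · 11² · 23²; 132 = 2² · 3 · 11
gcd takes min exponent of each prime: 2² · 3 = 12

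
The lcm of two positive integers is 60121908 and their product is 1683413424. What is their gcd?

28

From gcd × lcm = mn: gcd = 1683413424 / 60121908 = 28.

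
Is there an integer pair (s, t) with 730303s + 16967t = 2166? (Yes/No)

Yes

By Bézout, 730303s + 16967t = 2166 has integer solutions iff gcd(730303, 16967) | 2166.
Euclid: 730303 = 43·16967 + 722; 16967 = 23·722 + 361; 722 = 2·361 + 0. gcd = 361; 2166 mod 361 = 0. Yes.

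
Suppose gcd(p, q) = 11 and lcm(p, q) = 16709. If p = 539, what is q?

341

p·q = gcd·lcm = 11·16709 = 183799, so q = 183799/539 = 341.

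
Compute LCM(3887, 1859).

gcd first: 3887 = 2·1859 + 169; 1859 = 11·169 + 0 → gcd = 169
lcm = 3887·1859/gcd = 7225933/169 = 42757

42757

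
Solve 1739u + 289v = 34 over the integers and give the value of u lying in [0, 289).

238

gcd(1739, 289) = 1 (Euclid: 1739 = 6·289 + 5; 289 = 57·5 + 4; 5 = 1·4 + 1; 4 = 4·1 + 0), and 1 | 34.
Extended Euclid: 1739·(58) + 289·(-349) = 1. Scale by 34: u₀ = 1972.
General solution u = u₀ + 289t; reducing mod 289 gives u = 238 (and v = -1432).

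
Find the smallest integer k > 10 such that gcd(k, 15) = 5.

20

Multiples of 5 above 10: 5·3, 5·4, … . Need the cofactor coprime to 15/5 = 3.
Checking s = 3, 4, … the first with gcd(s, 3) = 1 is s = 4, giving 20.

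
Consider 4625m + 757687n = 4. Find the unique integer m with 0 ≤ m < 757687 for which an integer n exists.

308481

gcd(4625, 757687) = 1 (Euclid: 757687 = 163·4625 + 3812; 4625 = 1·3812 + 813; 3812 = 4·813 + 560; 813 = 1·560 + 253; 560 = 2·253 + 54; 253 = 4·54 + 37; 54 = 1·37 + 17; 37 = 2·17 + 3; 17 = 5·3 + 2; 3 = 1·2 + 1; 2 = 2·1 + 0), and 1 | 4.
Extended Euclid: 4625·(266542) + 757687·(-1627) = 1. Scale by 4: m₀ = 1066168.
General solution m = m₀ + 757687t; reducing mod 757687 gives m = 308481 (and n = -1883).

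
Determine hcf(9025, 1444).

361

9025 = 5² · 19²
1444 = 2² · 19²
Common: 19² = 361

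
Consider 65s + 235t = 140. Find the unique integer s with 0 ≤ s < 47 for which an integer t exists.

gcd(65, 235) = 5 (Euclid: 235 = 3·65 + 40; 65 = 1·40 + 25; 40 = 1·25 + 15; 25 = 1·15 + 10; 15 = 1·10 + 5; 10 = 2·5 + 0), and 5 | 140.
Extended Euclid: 65·(-18) + 235·(5) = 5. Scale by 28: s₀ = -504.
General solution s = s₀ + 47k; reducing mod 47 gives s = 13 (and t = -3).

13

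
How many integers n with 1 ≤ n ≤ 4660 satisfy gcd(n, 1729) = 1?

1729 = 7·13·19. Inclusion–exclusion on these primes:
4660 − ⌊4660/7⌋ − ⌊4660/13⌋ − ⌊4660/19⌋ + ⌊4660/91⌋ + ⌊4660/133⌋ + ⌊4660/247⌋ − ⌊4660/1729⌋ = 3494

3494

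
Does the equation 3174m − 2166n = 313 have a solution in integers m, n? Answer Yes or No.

By Bézout, 3174m − 2166n = 313 has integer solutions iff gcd(3174, 2166) | 313.
Euclid: 3174 = 1·2166 + 1008; 2166 = 2·1008 + 150; 1008 = 6·150 + 108; 150 = 1·108 + 42; 108 = 2·42 + 24; 42 = 1·24 + 18; 24 = 1·18 + 6; 18 = 3·6 + 0. gcd = 6; 313 mod 6 = 1. No.

No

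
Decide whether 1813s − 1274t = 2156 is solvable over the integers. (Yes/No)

By Bézout, 1813s − 1274t = 2156 has integer solutions iff gcd(1813, 1274) | 2156.
Euclid: 1813 = 1·1274 + 539; 1274 = 2·539 + 196; 539 = 2·196 + 147; 196 = 1·147 + 49; 147 = 3·49 + 0. gcd = 49; 2156 mod 49 = 0. Yes.

Yes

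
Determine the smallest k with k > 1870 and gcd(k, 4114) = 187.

gcd(k, 4114) = 187 forces 187 | k; write k = 187s. Then gcd(187s, 187·22) = 187·gcd(s, 22), so need gcd(s, 22) = 1.
187s > 1870 gives s ≥ 11. The least s ≥ 11 coprime to 22 is 13, so k = 187·13 = 2431.

2431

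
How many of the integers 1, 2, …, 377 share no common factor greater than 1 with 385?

385 = 5·7·11. Inclusion–exclusion on these primes:
377 − ⌊377/5⌋ − ⌊377/7⌋ − ⌊377/11⌋ + ⌊377/35⌋ + ⌊377/55⌋ + ⌊377/77⌋ − ⌊377/385⌋ = 235

235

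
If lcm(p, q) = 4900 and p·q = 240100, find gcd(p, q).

gcd·lcm = product, so gcd = 240100/4900 = 49.

49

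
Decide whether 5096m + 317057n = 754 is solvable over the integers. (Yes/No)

gcd(5096, 317057): 317057 = 62·5096 + 1105; 5096 = 4·1105 + 676; 1105 = 1·676 + 429; 676 = 1·429 + 247; 429 = 1·247 + 182; 247 = 1·182 + 65; 182 = 2·65 + 52; 65 = 1·52 + 13; 52 = 4·13 + 0 → 13
13 divides 754, so a solution exists.

Yes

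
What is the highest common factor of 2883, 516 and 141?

2883 = 3 · 31²; 516 = 2² · 3 · 43; 141 = 3 · 47
gcd takes min exponent of each prime: 3 = 3

3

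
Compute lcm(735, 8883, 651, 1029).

67466385

735 = 3 · 5 · 7²; 8883 = 3³ · 7 · 47; 651 = 3 · 7 · 31; 1029 = 3 · 7³
lcm takes max exponent of each prime: 3³ · 5 · 7³ · 31 · 47 = 67466385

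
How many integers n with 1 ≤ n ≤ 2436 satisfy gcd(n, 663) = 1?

663 = 3·13·17. Inclusion–exclusion on these primes:
2436 − ⌊2436/3⌋ − ⌊2436/13⌋ − ⌊2436/17⌋ + ⌊2436/39⌋ + ⌊2436/51⌋ + ⌊2436/221⌋ − ⌊2436/663⌋ = 1411

1411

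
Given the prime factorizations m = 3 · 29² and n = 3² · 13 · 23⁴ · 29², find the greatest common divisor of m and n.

2523

min exponent per shared prime: 3 · 29² = 2523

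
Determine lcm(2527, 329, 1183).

20071961

lcm(2527, 329) = 2527·329/gcd = 831383/7 = 118769
lcm(118769, 1183) = 118769·1183/gcd = 140503727/7 = 20071961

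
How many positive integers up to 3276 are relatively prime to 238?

238 = 2·7·17. Inclusion–exclusion on these primes:
3276 − ⌊3276/2⌋ − ⌊3276/7⌋ − ⌊3276/17⌋ + ⌊3276/14⌋ + ⌊3276/34⌋ + ⌊3276/119⌋ − ⌊3276/238⌋ = 1322

1322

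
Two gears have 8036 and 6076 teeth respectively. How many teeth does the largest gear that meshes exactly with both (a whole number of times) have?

196

8036 = 2² · 7² · 41
6076 = 2² · 7² · 31
Common: 2² · 7² = 196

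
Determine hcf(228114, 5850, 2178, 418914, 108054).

gcd(228114, 5850): 228114 = 38·5850 + 5814; 5850 = 1·5814 + 36; 5814 = 161·36 + 18; 36 = 2·18 + 0 → 18
gcd(18, 2178): 2178 = 121·18 + 0 → 18
gcd(18, 418914): 418914 = 23273·18 + 0 → 18
gcd(18, 108054): 108054 = 6003·18 + 0 → 18

18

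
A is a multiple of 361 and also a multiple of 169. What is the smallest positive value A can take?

61009

gcd first: 361 = 2·169 + 23; 169 = 7·23 + 8; 23 = 2·8 + 7; 8 = 1·7 + 1; 7 = 7·1 + 0 → gcd = 1
lcm = 361·169/gcd = 61009/1 = 61009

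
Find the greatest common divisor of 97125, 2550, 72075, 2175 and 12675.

gcd(97125, 2550): 97125 = 38·2550 + 225; 2550 = 11·225 + 75; 225 = 3·75 + 0 → 75
gcd(75, 72075): 72075 = 961·75 + 0 → 75
gcd(75, 2175): 2175 = 29·75 + 0 → 75
gcd(75, 12675): 12675 = 169·75 + 0 → 75

75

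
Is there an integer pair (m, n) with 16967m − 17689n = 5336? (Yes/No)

No

gcd(16967, 17689): 17689 = 1·16967 + 722; 16967 = 23·722 + 361; 722 = 2·361 + 0 → 361
361 does not divide 5336, so a solution does not exist.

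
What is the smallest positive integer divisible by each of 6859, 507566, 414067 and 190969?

6859 = 19³; 507566 = 2 · 19³ · 37; 414067 = 19² · 31 · 37; 190969 = 19² · 23²
lcm takes max exponent of each prime: 2 · 19³ · 23² · 31 · 37 = 8323574834

8323574834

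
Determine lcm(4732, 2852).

3373916

gcd first: 4732 = 1·2852 + 1880; 2852 = 1·1880 + 972; 1880 = 1·972 + 908; 972 = 1·908 + 64; 908 = 14·64 + 12; 64 = 5·12 + 4; 12 = 3·4 + 0 → gcd = 4
lcm = 4732·2852/gcd = 13495664/4 = 3373916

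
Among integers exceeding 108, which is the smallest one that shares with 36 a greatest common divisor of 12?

36 = 12·3. Any a with gcd(a, 36) = 12 is a multiple of 12, say 12s, with s coprime to 3.
Need s > 108/12, so s ≥ 10. First s ≥ 10 with gcd(s, 3) = 1 is s = 10. Thus a = 12·10 = 120.

120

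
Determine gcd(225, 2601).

Euclid: 2601 = 11·225 + 126; 225 = 1·126 + 99; 126 = 1·99 + 27; 99 = 3·27 + 18; 27 = 1·18 + 9; 18 = 2·9 + 0. Last nonzero remainder: 9.

9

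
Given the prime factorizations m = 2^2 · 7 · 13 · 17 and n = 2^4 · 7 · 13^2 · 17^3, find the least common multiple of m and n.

92993264

max exponent per prime: 2^4 · 7 · 13^2 · 17^3 = 92993264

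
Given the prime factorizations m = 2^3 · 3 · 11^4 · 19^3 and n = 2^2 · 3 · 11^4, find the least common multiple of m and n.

2410142856

max exponent per prime: 2^3 · 3 · 11^4 · 19^3 = 2410142856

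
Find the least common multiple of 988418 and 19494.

26687286

gcd first: 988418 = 50·19494 + 13718; 19494 = 1·13718 + 5776; 13718 = 2·5776 + 2166; 5776 = 2·2166 + 1444; 2166 = 1·1444 + 722; 1444 = 2·722 + 0 → gcd = 722
lcm = 988418·19494/gcd = 19268220492/722 = 26687286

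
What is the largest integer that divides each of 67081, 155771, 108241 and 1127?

gcd(67081, 155771): 155771 = 2·67081 + 21609; 67081 = 3·21609 + 2254; 21609 = 9·2254 + 1323; 2254 = 1·1323 + 931; 1323 = 1·931 + 392; 931 = 2·392 + 147; 392 = 2·147 + 98; 147 = 1·98 + 49; 98 = 2·49 + 0 → 49
gcd(49, 108241): 108241 = 2209·49 + 0 → 49
gcd(49, 1127): 1127 = 23·49 + 0 → 49

49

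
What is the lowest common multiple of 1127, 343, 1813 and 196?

1167572

1127 = 7² · 23; 343 = 7³; 1813 = 7² · 37; 196 = 2² · 7²
lcm takes max exponent of each prime: 2² · 7³ · 23 · 37 = 1167572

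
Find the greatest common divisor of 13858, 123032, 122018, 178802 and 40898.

338

gcd(13858, 123032): 123032 = 8·13858 + 12168; 13858 = 1·12168 + 1690; 12168 = 7·1690 + 338; 1690 = 5·338 + 0 → 338
gcd(338, 122018): 122018 = 361·338 + 0 → 338
gcd(338, 178802): 178802 = 529·338 + 0 → 338
gcd(338, 40898): 40898 = 121·338 + 0 → 338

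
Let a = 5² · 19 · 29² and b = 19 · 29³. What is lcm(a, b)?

11584775

max exponent per prime: 5² · 19 · 29³ = 11584775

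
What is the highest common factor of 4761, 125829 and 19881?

9

4761 = 3² · 23²; 125829 = 3² · 11 · 31 · 41; 19881 = 3² · 47²
gcd takes min exponent of each prime: 3² = 9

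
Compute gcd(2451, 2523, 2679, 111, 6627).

2451 = 3 · 19 · 43; 2523 = 3 · 29²; 2679 = 3 · 19 · 47; 111 = 3 · 37; 6627 = 3 · 47²
gcd takes min exponent of each prime: 3 = 3

3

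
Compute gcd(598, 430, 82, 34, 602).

2

gcd(598, 430): 598 = 1·430 + 168; 430 = 2·168 + 94; 168 = 1·94 + 74; 94 = 1·74 + 20; 74 = 3·20 + 14; 20 = 1·14 + 6; 14 = 2·6 + 2; 6 = 3·2 + 0 → 2
gcd(2, 82): 82 = 41·2 + 0 → 2
gcd(2, 34): 34 = 17·2 + 0 → 2
gcd(2, 602): 602 = 301·2 + 0 → 2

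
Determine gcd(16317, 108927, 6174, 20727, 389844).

441

16317 = 3² · 7² · 37; 108927 = 3² · 7² · 13 · 19; 6174 = 2 · 3² · 7³; 20727 = 3² · 7² · 47; 389844 = 2² · 3² · 7² · 13 · 17
gcd takes min exponent of each prime: 3² · 7² = 441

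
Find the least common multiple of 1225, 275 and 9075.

444675

lcm(1225, 275) = 1225·275/gcd = 336875/25 = 13475
lcm(13475, 9075) = 13475·9075/gcd = 122285625/275 = 444675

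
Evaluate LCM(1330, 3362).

gcd first: 3362 = 2·1330 + 702; 1330 = 1·702 + 628; 702 = 1·628 + 74; 628 = 8·74 + 36; 74 = 2·36 + 2; 36 = 18·2 + 0 → gcd = 2
lcm = 1330·3362/gcd = 4471460/2 = 2235730

2235730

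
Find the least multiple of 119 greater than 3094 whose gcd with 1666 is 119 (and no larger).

gcd(t, 1666) = 119 forces 119 | t; write t = 119s. Then gcd(119s, 119·14) = 119·gcd(s, 14), so need gcd(s, 14) = 1.
119s > 3094 gives s ≥ 27. The least s ≥ 27 coprime to 14 is 27, so t = 119·27 = 3213.

3213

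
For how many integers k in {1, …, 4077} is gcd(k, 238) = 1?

1645

238 = 2·7·17. Inclusion–exclusion on these primes:
4077 − ⌊4077/2⌋ − ⌊4077/7⌋ − ⌊4077/17⌋ + ⌊4077/14⌋ + ⌊4077/34⌋ + ⌊4077/119⌋ − ⌊4077/238⌋ = 1645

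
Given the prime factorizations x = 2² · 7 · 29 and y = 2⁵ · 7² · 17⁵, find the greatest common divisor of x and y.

min exponent per shared prime: 2² · 7 = 28

28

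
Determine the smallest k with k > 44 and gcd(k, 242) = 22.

gcd(k, 242) = 22 forces 22 | k; write k = 22s. Then gcd(22s, 22·11) = 22·gcd(s, 11), so need gcd(s, 11) = 1.
22s > 44 gives s ≥ 3. The least s ≥ 3 coprime to 11 is 3, so k = 22·3 = 66.

66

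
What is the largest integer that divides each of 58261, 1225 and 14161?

58261 = 7² · 29 · 41; 1225 = 5² · 7²; 14161 = 7² · 17²
gcd takes min exponent of each prime: 7² = 49

49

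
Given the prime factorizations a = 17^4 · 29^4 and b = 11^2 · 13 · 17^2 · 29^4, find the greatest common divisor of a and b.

204404209

min exponent per shared prime: 17^2 · 29^4 = 204404209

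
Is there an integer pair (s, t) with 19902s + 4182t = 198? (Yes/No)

gcd(19902, 4182): 19902 = 4·4182 + 3174; 4182 = 1·3174 + 1008; 3174 = 3·1008 + 150; 1008 = 6·150 + 108; 150 = 1·108 + 42; 108 = 2·42 + 24; 42 = 1·24 + 18; 24 = 1·18 + 6; 18 = 3·6 + 0 → 6
6 divides 198, so a solution exists.

Yes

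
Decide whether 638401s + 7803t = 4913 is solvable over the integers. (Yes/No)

gcd(638401, 7803): 638401 = 81·7803 + 6358; 7803 = 1·6358 + 1445; 6358 = 4·1445 + 578; 1445 = 2·578 + 289; 578 = 2·289 + 0 → 289
289 divides 4913, so a solution exists.

Yes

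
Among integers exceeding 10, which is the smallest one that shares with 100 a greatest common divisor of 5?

15

gcd(t, 100) = 5 forces 5 | t; write t = 5s. Then gcd(5s, 5·20) = 5·gcd(s, 20), so need gcd(s, 20) = 1.
5s > 10 gives s ≥ 3. The least s ≥ 3 coprime to 20 is 3, so t = 5·3 = 15.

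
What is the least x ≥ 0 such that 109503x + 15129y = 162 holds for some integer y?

Reduce mod 15129: 109503x ≡ 162 (mod 15129). With g = gcd(109503, 15129) = 9 dividing 162, divide through: 12167x ≡ 18 (mod 1681).
Since gcd(12167, 1681) = 1, x ≡ 18·(12167)⁻¹ ≡ 933 (mod 1681). Smallest non-negative: 933.

933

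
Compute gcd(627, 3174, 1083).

627 = 3 · 11 · 19; 3174 = 2 · 3 · 23²; 1083 = 3 · 19²
gcd takes min exponent of each prime: 3 = 3

3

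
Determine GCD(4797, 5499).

Euclid: 5499 = 1·4797 + 702; 4797 = 6·702 + 585; 702 = 1·585 + 117; 585 = 5·117 + 0. Last nonzero remainder: 117.

117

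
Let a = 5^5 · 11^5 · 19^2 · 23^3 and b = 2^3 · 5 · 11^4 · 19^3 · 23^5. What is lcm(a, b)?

177747465731637175000

max exponent per prime: 2^3 · 5^5 · 11^5 · 19^3 · 23^5 = 177747465731637175000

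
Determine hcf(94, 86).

2

94 = 2 · 47
86 = 2 · 43
Common: 2 = 2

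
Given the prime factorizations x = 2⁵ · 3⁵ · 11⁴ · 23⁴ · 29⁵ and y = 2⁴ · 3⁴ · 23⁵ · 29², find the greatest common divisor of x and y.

305008780176

min exponent per shared prime: 2⁴ · 3⁴ · 23⁴ · 29² = 305008780176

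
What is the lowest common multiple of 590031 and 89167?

gcd first: 590031 = 6·89167 + 55029; 89167 = 1·55029 + 34138; 55029 = 1·34138 + 20891; 34138 = 1·20891 + 13247; 20891 = 1·13247 + 7644; 13247 = 1·7644 + 5603; 7644 = 1·5603 + 2041; 5603 = 2·2041 + 1521; 2041 = 1·1521 + 520; 1521 = 2·520 + 481; 520 = 1·481 + 39; 481 = 12·39 + 13; 39 = 3·13 + 0 → gcd = 13
lcm = 590031·89167/gcd = 52611294177/13 = 4047022629

4047022629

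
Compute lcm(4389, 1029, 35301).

361517541

lcm(4389, 1029) = 4389·1029/gcd = 4516281/21 = 215061
lcm(215061, 35301) = 215061·35301/gcd = 7591868361/21 = 361517541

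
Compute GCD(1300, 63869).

1300 = 2² · 5² · 13
63869 = 13 · 17³
Common: 13 = 13

13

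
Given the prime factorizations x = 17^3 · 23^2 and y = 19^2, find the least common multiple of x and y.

max exponent per prime: 17^3 · 19^2 · 23^2 = 938230697

938230697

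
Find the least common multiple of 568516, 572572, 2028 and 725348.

568516 = 2² · 13² · 29²; 572572 = 2² · 7 · 11² · 13²; 2028 = 2² · 3 · 13²; 725348 = 2² · 13² · 29 · 37
lcm takes max exponent of each prime: 2² · 3 · 7 · 11² · 13² · 29² · 37 = 53450168772

53450168772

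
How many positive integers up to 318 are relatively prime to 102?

100

Prime factors of 102: 2, 3, 17. Count integers ≤ 318 divisible by none of them.
By inclusion–exclusion: 318 − ⌊318/2⌋ − ⌊318/3⌋ − ⌊318/17⌋ + ⌊318/6⌋ + ⌊318/34⌋ + ⌊318/51⌋ − ⌊318/102⌋ = 100.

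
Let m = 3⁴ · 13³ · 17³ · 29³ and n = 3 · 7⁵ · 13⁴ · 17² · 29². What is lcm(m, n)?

4658964336403454259

max exponent per prime: 3⁴ · 7⁵ · 13⁴ · 17³ · 29³ = 4658964336403454259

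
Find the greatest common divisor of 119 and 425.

119 = 7 · 17
425 = 5² · 17
Common: 17 = 17

17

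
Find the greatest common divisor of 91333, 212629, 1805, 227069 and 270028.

361

gcd(91333, 212629): 212629 = 2·91333 + 29963; 91333 = 3·29963 + 1444; 29963 = 20·1444 + 1083; 1444 = 1·1083 + 361; 1083 = 3·361 + 0 → 361
gcd(361, 1805): 1805 = 5·361 + 0 → 361
gcd(361, 227069): 227069 = 629·361 + 0 → 361
gcd(361, 270028): 270028 = 748·361 + 0 → 361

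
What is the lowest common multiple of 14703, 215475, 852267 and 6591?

14703 = 3 · 13² · 29; 215475 = 3 · 5² · 13² · 17; 852267 = 3 · 13² · 41²; 6591 = 3 · 13³
lcm takes max exponent of each prime: 3 · 5² · 13³ · 17 · 29 · 41² = 136554480075

136554480075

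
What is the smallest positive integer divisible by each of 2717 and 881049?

9691539

2717 = 11 · 13 · 19; 881049 = 3 · 13 · 19 · 29 · 41
max exponents: 3 · 11 · 13 · 19 · 29 · 41 = 9691539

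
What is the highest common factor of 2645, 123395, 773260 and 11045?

2645 = 5 · 23²; 123395 = 5 · 23 · 29 · 37; 773260 = 2² · 5 · 23 · 41²; 11045 = 5 · 47²
gcd takes min exponent of each prime: 5 = 5

5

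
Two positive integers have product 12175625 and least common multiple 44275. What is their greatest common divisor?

gcd·lcm = product, so gcd = 12175625/44275 = 275.

275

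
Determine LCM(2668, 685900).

gcd first: 685900 = 257·2668 + 224; 2668 = 11·224 + 204; 224 = 1·204 + 20; 204 = 10·20 + 4; 20 = 5·4 + 0 → gcd = 4
lcm = 2668·685900/gcd = 1829981200/4 = 457495300

457495300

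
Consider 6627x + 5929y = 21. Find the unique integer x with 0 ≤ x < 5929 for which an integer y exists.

Euclid: 6627 = 1·5929 + 698; 5929 = 8·698 + 345; 698 = 2·345 + 8; 345 = 43·8 + 1; 8 = 8·1 + 0 → gcd = 1; 21 = 1·21.
Back-substitution yields 6627·(-739) + 5929·(826) = 1, so one solution is x = -739·21 = -15519, y = 826·21 = 17346.
Solutions in x differ by 5929/1 = 5929; the one in [0, 5929) is -15519 mod 5929 = 2268.

2268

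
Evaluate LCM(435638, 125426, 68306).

1120126801654

lcm(435638, 125426) = 435638·125426/gcd = 54640331788/14 = 3902880842
lcm(3902880842, 68306) = 3902880842·68306/gcd = 266590178793652/238 = 1120126801654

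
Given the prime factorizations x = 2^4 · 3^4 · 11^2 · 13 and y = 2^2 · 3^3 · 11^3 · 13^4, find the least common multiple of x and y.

max exponent per prime: 2^4 · 3^4 · 11^3 · 13^4 = 49267039536

49267039536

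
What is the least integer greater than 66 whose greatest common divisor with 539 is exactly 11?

539 = 11·49. Any k with gcd(k, 539) = 11 is a multiple of 11, say 11s, with s coprime to 49.
Need s > 66/11, so s ≥ 7. First s ≥ 7 with gcd(s, 49) = 1 is s = 8. Thus k = 11·8 = 88.

88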